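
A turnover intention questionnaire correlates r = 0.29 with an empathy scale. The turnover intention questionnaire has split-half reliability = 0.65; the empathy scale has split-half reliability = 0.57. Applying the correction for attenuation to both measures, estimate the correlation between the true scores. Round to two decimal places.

r_true = r_obs / √(r_xx · r_yy) = 0.29 / √(0.65 × 0.57) = 0.29 / √0.3705 = 0.29 / 0.6087 ≈ 0.48.

0.48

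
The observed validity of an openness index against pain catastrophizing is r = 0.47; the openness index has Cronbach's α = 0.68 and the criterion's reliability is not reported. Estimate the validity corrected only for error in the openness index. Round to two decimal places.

0.57

Single correction: r_c = r_obs / √r_xx = 0.47 / √0.68 = 0.47 / 0.8246 ≈ 0.57.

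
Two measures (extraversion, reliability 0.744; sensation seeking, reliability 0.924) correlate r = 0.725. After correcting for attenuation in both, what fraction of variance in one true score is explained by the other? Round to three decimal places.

0.765

Disattenuated r = 0.725 / √(0.744 × 0.924) = 0.725 / 0.8291 = 0.8744.
Shared true-score variance = 0.8744² = 0.7646 ≈ 0.765.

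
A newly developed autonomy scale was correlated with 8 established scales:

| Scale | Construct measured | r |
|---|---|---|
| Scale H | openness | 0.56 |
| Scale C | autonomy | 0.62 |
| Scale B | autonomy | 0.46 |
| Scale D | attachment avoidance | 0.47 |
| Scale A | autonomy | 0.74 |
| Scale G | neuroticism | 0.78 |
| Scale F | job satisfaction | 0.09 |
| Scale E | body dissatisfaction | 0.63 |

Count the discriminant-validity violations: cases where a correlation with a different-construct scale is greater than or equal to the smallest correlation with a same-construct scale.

4

Convergent (same construct = autonomy): Scale C, Scale B, Scale A.
Smallest convergent = 0.46. Discriminant values: 0.56, 0.47, 0.78, 0.09, 0.63; count ≥ 0.46 → 4.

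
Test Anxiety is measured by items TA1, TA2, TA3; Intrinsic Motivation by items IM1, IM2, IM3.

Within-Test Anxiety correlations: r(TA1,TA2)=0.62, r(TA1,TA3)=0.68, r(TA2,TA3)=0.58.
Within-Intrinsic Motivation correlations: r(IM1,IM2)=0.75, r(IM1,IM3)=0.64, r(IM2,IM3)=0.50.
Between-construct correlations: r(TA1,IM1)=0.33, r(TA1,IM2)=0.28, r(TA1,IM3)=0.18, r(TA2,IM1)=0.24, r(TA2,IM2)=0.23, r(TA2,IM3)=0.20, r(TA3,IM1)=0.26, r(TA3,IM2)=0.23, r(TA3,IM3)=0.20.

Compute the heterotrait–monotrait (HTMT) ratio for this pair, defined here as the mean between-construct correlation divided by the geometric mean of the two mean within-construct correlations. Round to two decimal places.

0.38

Between-construct mean = 2.15/9 = 0.2389.
Mean within-TA = 1.88/3 = 0.6267; mean within-IM = 1.89/3 = 0.6300.
Geometric mean = √(0.6267 × 0.6300) = 0.6283.
HTMT = 0.2389 / 0.6283 = 0.38.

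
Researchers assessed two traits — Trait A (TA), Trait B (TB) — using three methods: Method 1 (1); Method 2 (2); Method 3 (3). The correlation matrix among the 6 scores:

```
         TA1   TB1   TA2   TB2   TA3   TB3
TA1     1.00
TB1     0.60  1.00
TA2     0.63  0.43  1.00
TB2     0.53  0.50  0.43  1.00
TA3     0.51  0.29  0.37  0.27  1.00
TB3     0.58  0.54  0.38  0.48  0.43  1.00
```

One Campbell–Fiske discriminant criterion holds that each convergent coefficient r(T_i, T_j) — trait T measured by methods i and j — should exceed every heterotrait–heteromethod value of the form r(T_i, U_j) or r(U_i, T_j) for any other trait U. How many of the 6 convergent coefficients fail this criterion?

4

Each convergent coefficient versus the relevant comparison correlations:
TA (methods 1·2): 0.63 vs {0.53, 0.43} → pass.
TA (methods 1·3): 0.51 vs {0.58, 0.29} → fail.
TA (methods 2·3): 0.37 vs {0.38, 0.27} → fail.
TB (methods 1·2): 0.50 vs {0.43, 0.53} → fail.
TB (methods 1·3): 0.54 vs {0.29, 0.58} → fail.
TB (methods 2·3): 0.48 vs {0.27, 0.38} → pass.
4 of 6 fail.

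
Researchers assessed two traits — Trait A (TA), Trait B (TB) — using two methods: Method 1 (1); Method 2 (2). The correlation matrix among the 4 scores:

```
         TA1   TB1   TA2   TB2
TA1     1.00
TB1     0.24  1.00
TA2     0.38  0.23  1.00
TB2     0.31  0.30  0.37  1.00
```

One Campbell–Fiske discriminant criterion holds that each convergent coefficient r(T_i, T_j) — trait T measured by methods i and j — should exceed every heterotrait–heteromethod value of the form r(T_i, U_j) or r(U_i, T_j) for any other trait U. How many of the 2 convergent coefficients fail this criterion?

1

Convergent coefficients and their comparison sets:
TA (methods 1·2): 0.38 vs {0.31, 0.23} → pass.
TB (methods 1·2): 0.30 vs {0.23, 0.31} → fail.
1 of 2 fail.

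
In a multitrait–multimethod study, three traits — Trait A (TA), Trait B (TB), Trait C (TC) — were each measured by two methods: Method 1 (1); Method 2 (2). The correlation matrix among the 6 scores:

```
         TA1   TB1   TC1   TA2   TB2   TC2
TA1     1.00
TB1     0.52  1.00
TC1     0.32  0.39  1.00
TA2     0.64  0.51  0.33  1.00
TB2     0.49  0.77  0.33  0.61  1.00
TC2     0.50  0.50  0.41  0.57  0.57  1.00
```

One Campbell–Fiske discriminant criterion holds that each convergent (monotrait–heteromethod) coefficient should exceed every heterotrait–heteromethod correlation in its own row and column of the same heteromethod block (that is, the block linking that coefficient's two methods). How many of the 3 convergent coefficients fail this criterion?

Each convergent coefficient versus the relevant comparison correlations:
TA (methods 1·2): 0.64 vs {0.49, 0.51, 0.50, 0.33} → pass.
TB (methods 1·2): 0.77 vs {0.51, 0.49, 0.50, 0.33} → pass.
TC (methods 1·2): 0.41 vs {0.33, 0.50, 0.33, 0.50} → fail.
1 of 3 fail.

1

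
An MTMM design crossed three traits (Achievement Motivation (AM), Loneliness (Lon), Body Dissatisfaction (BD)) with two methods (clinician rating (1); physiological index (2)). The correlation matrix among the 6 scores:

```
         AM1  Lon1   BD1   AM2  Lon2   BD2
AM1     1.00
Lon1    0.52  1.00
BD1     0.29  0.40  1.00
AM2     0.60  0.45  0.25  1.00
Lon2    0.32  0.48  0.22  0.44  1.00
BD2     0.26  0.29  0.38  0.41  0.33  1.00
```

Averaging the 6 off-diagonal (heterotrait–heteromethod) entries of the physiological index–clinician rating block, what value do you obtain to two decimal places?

0.30

HTHM values (method 2 × method 1): 0.45, 0.25, 0.32, 0.22, 0.26, 0.29; mean = 1.79/6 = 0.30.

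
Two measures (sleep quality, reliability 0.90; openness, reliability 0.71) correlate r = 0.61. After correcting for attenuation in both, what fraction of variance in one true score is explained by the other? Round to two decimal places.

Disattenuated r = 0.61 / √(0.90 × 0.71) = 0.61 / 0.7994 = 0.7631.
Shared true-score variance = 0.7631² = 0.5823 ≈ 0.58.

0.58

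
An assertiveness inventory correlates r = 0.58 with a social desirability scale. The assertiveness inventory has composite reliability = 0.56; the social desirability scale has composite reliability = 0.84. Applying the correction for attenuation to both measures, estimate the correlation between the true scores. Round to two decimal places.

0.85

r_true = r_obs / √(r_xx · r_yy) = 0.58 / √(0.56 × 0.84) = 0.58 / √0.4704 = 0.58 / 0.6859 ≈ 0.85.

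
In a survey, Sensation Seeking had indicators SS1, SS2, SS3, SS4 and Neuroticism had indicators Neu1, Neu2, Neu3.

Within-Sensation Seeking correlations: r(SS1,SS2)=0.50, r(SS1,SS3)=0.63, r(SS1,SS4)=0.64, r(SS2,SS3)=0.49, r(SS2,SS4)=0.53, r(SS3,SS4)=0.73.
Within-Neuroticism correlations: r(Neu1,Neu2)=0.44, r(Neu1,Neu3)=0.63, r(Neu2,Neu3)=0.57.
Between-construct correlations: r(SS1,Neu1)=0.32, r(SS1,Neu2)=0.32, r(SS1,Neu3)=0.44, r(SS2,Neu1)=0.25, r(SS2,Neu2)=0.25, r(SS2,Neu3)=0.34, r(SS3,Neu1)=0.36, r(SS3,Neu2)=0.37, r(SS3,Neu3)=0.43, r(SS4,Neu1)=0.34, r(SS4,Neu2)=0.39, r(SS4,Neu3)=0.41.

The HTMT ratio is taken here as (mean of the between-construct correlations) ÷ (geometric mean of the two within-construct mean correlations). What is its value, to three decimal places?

Between-construct mean = 4.22/12 = 0.3517.
Mean within-SS = 3.52/6 = 0.5867; mean within-Neu = 1.64/3 = 0.5467.
Geometric mean = √(0.5867 × 0.5467) = 0.5663.
HTMT = 0.3517 / 0.5663 = 0.621.

0.621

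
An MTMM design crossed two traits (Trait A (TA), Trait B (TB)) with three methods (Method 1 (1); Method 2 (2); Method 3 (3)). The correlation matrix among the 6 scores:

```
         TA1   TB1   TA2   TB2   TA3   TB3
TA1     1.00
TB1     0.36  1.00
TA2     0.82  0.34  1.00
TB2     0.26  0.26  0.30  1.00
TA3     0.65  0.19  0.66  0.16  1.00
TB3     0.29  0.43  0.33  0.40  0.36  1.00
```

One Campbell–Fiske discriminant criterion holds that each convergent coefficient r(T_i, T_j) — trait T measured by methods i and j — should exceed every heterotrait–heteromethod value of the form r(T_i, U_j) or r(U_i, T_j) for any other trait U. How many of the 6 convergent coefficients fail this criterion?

Each convergent coefficient versus the relevant comparison correlations:
TA (methods 1·2): 0.82 vs {0.26, 0.34} → pass.
TA (methods 1·3): 0.65 vs {0.29, 0.19} → pass.
TA (methods 2·3): 0.66 vs {0.33, 0.16} → pass.
TB (methods 1·2): 0.26 vs {0.34, 0.26} → fail.
TB (methods 1·3): 0.43 vs {0.19, 0.29} → pass.
TB (methods 2·3): 0.40 vs {0.16, 0.33} → pass.
1 of 6 fail.

1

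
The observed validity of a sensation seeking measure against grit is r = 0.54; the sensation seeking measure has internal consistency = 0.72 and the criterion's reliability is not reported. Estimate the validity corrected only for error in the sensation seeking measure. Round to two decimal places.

Single correction: r_c = r_obs / √r_xx = 0.54 / √0.72 = 0.54 / 0.8485 ≈ 0.64.

0.64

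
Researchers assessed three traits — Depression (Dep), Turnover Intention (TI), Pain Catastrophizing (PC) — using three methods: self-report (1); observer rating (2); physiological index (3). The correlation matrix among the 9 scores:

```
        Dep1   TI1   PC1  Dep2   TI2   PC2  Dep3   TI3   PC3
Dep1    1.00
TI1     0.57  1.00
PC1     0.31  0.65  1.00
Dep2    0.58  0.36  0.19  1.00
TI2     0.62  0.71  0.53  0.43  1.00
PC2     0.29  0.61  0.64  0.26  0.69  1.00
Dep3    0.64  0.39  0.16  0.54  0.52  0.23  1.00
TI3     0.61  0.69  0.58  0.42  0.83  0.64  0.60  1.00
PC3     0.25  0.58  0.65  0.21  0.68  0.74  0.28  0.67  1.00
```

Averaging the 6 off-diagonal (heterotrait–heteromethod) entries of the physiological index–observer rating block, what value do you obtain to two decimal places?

0.45

HTHM values (method 3 × method 2): 0.52, 0.23, 0.42, 0.64, 0.21, 0.68; mean = 2.70/6 = 0.45.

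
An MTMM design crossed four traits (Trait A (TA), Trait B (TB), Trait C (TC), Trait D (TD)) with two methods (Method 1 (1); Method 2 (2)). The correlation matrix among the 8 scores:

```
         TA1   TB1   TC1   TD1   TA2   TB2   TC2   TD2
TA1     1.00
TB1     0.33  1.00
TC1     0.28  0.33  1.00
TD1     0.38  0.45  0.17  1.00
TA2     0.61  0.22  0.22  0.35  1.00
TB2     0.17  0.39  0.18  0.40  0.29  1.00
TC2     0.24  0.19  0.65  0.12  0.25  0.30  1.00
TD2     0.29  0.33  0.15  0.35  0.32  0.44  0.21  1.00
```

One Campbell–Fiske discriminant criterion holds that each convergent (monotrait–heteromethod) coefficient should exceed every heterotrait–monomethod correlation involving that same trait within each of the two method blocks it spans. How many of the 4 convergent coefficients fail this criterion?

Each convergent coefficient versus the relevant comparison correlations:
TA (methods 1·2): 0.61 vs {0.33, 0.29, 0.28, 0.25, 0.38, 0.32} → pass.
TB (methods 1·2): 0.39 vs {0.33, 0.29, 0.33, 0.30, 0.45, 0.44} → fail.
TC (methods 1·2): 0.65 vs {0.28, 0.25, 0.33, 0.30, 0.17, 0.21} → pass.
TD (methods 1·2): 0.35 vs {0.38, 0.32, 0.45, 0.44, 0.17, 0.21} → fail.
2 of 4 fail.

2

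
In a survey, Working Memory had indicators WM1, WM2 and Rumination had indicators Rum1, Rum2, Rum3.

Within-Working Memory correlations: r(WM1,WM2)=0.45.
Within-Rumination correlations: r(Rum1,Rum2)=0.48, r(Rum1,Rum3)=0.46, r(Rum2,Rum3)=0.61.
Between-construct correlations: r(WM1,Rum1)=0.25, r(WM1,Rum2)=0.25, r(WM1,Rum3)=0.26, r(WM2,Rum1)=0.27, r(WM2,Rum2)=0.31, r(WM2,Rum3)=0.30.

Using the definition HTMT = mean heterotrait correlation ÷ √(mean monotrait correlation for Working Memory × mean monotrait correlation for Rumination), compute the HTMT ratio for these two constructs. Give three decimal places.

0.567

Mean between = 1.64/6 = 0.2733.
Mean within-WM = 0.45/1 = 0.4500; mean within-Rum = 1.55/3 = 0.5167.
Geometric mean = √(0.4500 × 0.5167) = 0.4822.
HTMT = 0.2733 / 0.4822 = 0.567.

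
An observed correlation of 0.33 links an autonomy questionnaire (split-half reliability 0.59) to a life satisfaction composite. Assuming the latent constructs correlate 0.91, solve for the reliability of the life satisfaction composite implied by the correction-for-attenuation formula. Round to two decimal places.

0.22

r_true = r_obs / √(r_xx · r_yy) ⇒ 0.91 = 0.33 / √(0.59 · r_yy).
√(0.59 · r_yy) = 0.33 / 0.91 = 0.3626; 0.59 · r_yy = 0.1315; r_yy = 0.1315 / 0.59 ≈ 0.22.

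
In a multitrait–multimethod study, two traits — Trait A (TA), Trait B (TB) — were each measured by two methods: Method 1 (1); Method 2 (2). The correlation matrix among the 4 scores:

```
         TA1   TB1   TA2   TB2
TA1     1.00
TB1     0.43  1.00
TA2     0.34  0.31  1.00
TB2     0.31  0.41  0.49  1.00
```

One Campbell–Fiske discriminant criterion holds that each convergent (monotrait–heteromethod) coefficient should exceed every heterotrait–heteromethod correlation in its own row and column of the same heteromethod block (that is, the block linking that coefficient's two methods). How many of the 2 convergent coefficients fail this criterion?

0

Checking each validity diagonal entry against its comparison values:
TA (methods 1·2): 0.34 vs {0.31, 0.31} → pass.
TB (methods 1·2): 0.41 vs {0.31, 0.31} → pass.
0 of 2 fail.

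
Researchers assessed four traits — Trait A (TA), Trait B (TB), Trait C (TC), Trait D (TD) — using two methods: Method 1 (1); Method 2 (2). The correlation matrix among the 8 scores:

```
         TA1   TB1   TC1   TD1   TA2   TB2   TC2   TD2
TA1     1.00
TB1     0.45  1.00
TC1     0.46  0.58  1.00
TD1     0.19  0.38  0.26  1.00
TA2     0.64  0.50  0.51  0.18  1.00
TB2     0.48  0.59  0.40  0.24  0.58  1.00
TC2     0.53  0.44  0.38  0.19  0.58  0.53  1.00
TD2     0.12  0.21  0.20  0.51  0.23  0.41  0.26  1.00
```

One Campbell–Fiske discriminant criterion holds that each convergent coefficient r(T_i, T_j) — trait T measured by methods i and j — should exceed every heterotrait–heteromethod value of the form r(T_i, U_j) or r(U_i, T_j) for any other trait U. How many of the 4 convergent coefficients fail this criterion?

1

Checking each validity diagonal entry against its comparison values:
TA (methods 1·2): 0.64 vs {0.48, 0.50, 0.53, 0.51, 0.12, 0.18} → pass.
TB (methods 1·2): 0.59 vs {0.50, 0.48, 0.44, 0.40, 0.21, 0.24} → pass.
TC (methods 1·2): 0.38 vs {0.51, 0.53, 0.40, 0.44, 0.20, 0.19} → fail.
TD (methods 1·2): 0.51 vs {0.18, 0.12, 0.24, 0.21, 0.19, 0.20} → pass.
1 of 4 fail.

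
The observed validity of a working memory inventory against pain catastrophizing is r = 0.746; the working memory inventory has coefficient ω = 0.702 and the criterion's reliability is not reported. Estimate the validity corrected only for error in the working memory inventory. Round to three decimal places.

0.890

Single correction: r_c = r_obs / √r_xx = 0.746 / √0.702 = 0.746 / 0.8379 ≈ 0.890.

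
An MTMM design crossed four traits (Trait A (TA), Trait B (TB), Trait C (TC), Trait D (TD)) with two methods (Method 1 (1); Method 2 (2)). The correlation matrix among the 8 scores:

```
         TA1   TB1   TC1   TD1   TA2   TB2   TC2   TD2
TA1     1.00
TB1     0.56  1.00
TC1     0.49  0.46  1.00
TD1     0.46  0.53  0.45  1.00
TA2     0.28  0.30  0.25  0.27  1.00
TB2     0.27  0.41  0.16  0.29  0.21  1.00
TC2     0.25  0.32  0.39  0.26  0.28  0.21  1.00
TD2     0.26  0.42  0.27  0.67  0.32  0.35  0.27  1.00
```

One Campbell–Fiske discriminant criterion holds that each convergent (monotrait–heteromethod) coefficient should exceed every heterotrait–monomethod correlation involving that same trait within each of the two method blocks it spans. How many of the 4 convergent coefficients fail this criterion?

3

Each convergent coefficient versus the relevant comparison correlations:
TA (methods 1·2): 0.28 vs {0.56, 0.21, 0.49, 0.28, 0.46, 0.32} → fail.
TB (methods 1·2): 0.41 vs {0.56, 0.21, 0.46, 0.21, 0.53, 0.35} → fail.
TC (methods 1·2): 0.39 vs {0.49, 0.28, 0.46, 0.21, 0.45, 0.27} → fail.
TD (methods 1·2): 0.67 vs {0.46, 0.32, 0.53, 0.35, 0.45, 0.27} → pass.
3 of 4 fail.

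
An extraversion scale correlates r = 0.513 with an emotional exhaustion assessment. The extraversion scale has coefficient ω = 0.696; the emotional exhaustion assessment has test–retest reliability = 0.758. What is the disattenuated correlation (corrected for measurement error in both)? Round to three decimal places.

0.706

r_true = r_obs / √(r_xx · r_yy) = 0.513 / √(0.696 × 0.758) = 0.513 / √0.527568 = 0.513 / 0.7263 ≈ 0.706.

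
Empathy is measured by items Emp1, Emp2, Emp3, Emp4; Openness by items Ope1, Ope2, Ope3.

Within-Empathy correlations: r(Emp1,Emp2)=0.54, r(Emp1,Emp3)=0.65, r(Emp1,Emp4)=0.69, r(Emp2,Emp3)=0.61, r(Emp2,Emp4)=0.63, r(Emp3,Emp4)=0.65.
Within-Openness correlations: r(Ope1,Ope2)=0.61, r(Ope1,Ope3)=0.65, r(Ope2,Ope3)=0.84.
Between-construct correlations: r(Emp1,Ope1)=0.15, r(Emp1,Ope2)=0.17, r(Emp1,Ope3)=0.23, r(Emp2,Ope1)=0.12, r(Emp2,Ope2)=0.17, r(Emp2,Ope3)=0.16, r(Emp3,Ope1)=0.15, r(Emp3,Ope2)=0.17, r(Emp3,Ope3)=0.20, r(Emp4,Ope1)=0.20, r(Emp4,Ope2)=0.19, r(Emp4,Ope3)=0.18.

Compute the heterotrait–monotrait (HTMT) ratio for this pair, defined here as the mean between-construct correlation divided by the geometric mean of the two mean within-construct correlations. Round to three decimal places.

Mean between = 2.09/12 = 0.1742.
Mean within-Emp = 3.77/6 = 0.6283; mean within-Ope = 2.10/3 = 0.7000.
Geometric mean = √(0.6283 × 0.7000) = 0.6632.
HTMT = 0.1742 / 0.6632 = 0.263.

0.263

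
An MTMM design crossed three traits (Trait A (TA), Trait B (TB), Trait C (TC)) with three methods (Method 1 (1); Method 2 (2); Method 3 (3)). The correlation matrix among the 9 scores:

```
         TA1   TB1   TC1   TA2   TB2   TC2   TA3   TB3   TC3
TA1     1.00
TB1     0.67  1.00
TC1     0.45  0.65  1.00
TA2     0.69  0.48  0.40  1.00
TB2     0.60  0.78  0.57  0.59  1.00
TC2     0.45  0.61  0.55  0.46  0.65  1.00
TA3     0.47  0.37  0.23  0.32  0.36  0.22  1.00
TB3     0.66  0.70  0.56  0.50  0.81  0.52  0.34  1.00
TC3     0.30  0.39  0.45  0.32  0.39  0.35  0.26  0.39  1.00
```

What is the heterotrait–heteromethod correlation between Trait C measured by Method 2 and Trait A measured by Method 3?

0.22

Different traits and methods: r(TC2, TA3) = 0.22.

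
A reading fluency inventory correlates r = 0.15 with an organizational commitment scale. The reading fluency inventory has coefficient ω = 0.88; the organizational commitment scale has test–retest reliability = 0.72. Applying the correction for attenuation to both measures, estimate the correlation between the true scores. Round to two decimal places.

0.19

r_true = r_obs / √(r_xx · r_yy) = 0.15 / √(0.88 × 0.72) = 0.15 / √0.6336 = 0.15 / 0.7960 ≈ 0.19.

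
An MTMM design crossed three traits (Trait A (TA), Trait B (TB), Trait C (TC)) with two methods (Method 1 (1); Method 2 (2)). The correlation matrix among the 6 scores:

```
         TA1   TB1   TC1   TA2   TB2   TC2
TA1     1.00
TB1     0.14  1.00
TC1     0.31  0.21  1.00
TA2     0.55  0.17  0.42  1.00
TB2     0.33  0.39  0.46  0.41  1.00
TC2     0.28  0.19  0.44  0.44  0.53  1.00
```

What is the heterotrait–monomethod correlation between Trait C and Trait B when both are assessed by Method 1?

Different traits, same method: r(TC1, TB1) = 0.21.

0.21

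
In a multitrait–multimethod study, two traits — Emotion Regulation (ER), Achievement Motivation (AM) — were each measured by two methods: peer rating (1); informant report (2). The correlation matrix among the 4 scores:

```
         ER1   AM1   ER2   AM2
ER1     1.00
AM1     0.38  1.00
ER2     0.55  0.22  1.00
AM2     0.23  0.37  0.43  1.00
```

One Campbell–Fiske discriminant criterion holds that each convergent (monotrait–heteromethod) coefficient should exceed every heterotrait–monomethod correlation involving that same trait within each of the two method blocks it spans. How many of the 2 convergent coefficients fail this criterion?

Convergent coefficients and their comparison sets:
ER (methods 1·2): 0.55 vs {0.38, 0.43} → pass.
AM (methods 1·2): 0.37 vs {0.38, 0.43} → fail.
1 of 2 fail.

1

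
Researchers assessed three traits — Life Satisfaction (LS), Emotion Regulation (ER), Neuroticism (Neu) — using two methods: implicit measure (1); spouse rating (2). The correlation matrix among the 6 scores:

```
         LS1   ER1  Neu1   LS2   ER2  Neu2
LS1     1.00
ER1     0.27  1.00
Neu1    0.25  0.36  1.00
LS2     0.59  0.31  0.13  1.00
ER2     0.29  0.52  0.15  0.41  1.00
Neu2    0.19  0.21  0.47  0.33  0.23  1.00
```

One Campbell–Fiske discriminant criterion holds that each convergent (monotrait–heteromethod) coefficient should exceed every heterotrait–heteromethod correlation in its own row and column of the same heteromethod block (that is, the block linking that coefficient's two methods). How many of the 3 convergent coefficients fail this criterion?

Checking each validity diagonal entry against its comparison values:
LS (methods 1·2): 0.59 vs {0.29, 0.31, 0.19, 0.13} → pass.
ER (methods 1·2): 0.52 vs {0.31, 0.29, 0.21, 0.15} → pass.
Neu (methods 1·2): 0.47 vs {0.13, 0.19, 0.15, 0.21} → pass.
0 of 3 fail.

0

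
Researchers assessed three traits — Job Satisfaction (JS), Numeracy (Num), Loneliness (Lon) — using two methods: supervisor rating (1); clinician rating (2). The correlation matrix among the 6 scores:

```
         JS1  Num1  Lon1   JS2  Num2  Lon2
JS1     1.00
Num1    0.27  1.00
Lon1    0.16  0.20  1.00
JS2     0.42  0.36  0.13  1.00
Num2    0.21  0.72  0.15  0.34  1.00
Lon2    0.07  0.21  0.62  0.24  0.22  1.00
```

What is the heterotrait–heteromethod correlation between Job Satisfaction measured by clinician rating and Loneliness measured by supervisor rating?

Different traits and methods: r(JS2, Lon1) = 0.13.

0.13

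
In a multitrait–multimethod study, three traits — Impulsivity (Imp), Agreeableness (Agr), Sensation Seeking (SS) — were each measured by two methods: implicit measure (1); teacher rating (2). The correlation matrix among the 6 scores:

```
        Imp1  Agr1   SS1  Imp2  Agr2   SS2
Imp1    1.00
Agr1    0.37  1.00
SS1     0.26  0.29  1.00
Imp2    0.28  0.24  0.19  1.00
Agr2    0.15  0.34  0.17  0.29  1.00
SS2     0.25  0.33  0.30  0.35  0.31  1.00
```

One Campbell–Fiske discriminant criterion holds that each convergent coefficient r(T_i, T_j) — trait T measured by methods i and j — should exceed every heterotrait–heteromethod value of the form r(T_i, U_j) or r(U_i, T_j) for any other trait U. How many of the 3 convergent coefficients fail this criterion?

Convergent coefficients and their comparison sets:
Imp (methods 1·2): 0.28 vs {0.15, 0.24, 0.25, 0.19} → pass.
Agr (methods 1·2): 0.34 vs {0.24, 0.15, 0.33, 0.17} → pass.
SS (methods 1·2): 0.30 vs {0.19, 0.25, 0.17, 0.33} → fail.
1 of 3 fail.

1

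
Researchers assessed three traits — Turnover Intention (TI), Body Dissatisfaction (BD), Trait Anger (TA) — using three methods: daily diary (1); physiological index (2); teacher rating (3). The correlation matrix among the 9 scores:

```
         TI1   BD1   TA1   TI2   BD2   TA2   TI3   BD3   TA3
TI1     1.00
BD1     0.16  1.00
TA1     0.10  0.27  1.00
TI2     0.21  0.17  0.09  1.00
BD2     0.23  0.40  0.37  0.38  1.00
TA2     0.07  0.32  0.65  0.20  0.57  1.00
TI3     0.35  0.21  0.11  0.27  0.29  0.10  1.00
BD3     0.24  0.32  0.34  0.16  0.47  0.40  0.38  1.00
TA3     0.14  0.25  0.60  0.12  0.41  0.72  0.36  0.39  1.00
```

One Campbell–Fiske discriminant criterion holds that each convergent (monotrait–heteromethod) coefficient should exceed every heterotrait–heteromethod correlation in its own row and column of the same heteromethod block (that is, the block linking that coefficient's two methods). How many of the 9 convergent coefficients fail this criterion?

3

Checking each validity diagonal entry against its comparison values:
TI (methods 1·2): 0.21 vs {0.23, 0.17, 0.07, 0.09} → fail.
TI (methods 1·3): 0.35 vs {0.24, 0.21, 0.14, 0.11} → pass.
TI (methods 2·3): 0.27 vs {0.16, 0.29, 0.12, 0.10} → fail.
BD (methods 1·2): 0.40 vs {0.17, 0.23, 0.32, 0.37} → pass.
BD (methods 1·3): 0.32 vs {0.21, 0.24, 0.25, 0.34} → fail.
BD (methods 2·3): 0.47 vs {0.29, 0.16, 0.41, 0.40} → pass.
TA (methods 1·2): 0.65 vs {0.09, 0.07, 0.37, 0.32} → pass.
TA (methods 1·3): 0.60 vs {0.11, 0.14, 0.34, 0.25} → pass.
TA (methods 2·3): 0.72 vs {0.10, 0.12, 0.40, 0.41} → pass.
3 of 9 fail.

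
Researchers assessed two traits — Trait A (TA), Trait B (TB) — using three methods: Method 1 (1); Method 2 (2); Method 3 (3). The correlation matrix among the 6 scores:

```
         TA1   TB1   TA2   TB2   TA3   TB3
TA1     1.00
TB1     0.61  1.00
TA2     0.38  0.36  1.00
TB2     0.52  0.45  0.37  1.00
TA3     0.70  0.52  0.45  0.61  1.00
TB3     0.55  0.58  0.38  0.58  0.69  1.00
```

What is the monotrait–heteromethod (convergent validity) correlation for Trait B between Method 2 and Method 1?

0.45

Same trait (TB), different methods: r(TB2, TB1) = 0.45.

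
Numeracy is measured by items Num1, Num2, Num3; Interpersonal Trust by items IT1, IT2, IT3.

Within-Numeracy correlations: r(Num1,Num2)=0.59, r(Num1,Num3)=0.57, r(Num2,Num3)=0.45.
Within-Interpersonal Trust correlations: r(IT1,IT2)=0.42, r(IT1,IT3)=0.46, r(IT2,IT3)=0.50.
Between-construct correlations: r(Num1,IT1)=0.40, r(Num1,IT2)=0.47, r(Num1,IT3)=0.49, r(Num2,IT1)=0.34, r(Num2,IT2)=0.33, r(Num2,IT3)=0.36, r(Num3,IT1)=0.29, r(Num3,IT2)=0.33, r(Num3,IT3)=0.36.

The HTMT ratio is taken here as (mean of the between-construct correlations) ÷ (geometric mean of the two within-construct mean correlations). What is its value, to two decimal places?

0.75

Mean between = 3.37/9 = 0.3744.
Mean within-Num = 1.61/3 = 0.5367; mean within-IT = 1.38/3 = 0.4600.
Geometric mean = √(0.5367 × 0.4600) = 0.4969.
HTMT = 0.3744 / 0.4969 = 0.75.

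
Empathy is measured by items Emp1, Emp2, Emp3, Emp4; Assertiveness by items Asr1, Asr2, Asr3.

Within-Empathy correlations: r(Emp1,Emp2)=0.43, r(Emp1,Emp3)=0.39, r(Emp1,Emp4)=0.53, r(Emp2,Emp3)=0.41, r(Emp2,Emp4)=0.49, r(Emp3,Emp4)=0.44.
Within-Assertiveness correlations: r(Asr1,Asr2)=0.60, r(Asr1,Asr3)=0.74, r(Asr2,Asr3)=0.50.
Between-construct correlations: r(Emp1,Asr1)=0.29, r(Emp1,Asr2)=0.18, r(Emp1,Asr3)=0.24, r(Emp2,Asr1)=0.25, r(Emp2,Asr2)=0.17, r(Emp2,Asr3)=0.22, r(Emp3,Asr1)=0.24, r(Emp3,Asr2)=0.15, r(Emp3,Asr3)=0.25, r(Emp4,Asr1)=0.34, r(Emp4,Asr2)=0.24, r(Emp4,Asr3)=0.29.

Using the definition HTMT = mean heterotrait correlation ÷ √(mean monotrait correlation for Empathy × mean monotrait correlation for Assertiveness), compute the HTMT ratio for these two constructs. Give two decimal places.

0.45

Between-construct mean = 2.86/12 = 0.2383.
Mean within-Emp = 2.69/6 = 0.4483; mean within-Asr = 1.84/3 = 0.6133.
Geometric mean = √(0.4483 × 0.6133) = 0.5243.
HTMT = 0.2383 / 0.5243 = 0.45.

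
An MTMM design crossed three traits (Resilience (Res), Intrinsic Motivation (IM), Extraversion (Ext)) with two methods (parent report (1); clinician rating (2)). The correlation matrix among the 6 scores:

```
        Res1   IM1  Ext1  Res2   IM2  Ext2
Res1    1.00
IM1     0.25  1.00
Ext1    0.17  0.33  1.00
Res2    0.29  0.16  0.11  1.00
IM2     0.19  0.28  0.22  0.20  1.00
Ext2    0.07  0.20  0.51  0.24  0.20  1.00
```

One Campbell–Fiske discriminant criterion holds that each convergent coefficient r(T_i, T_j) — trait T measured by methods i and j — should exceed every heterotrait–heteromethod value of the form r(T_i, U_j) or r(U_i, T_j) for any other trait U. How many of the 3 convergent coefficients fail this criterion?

Each convergent coefficient versus the relevant comparison correlations:
Res (methods 1·2): 0.29 vs {0.19, 0.16, 0.07, 0.11} → pass.
IM (methods 1·2): 0.28 vs {0.16, 0.19, 0.20, 0.22} → pass.
Ext (methods 1·2): 0.51 vs {0.11, 0.07, 0.22, 0.20} → pass.
0 of 3 fail.

0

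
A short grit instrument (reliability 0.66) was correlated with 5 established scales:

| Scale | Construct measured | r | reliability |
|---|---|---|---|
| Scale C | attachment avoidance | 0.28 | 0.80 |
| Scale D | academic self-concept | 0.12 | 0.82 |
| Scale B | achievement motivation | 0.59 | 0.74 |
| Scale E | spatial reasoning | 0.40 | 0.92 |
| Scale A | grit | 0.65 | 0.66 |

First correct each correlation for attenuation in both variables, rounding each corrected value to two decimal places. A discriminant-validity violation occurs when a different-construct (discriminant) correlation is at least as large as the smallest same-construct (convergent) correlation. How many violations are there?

Disattenuated r (r / √(r_scale · r_new)):
  Scale C (disc): 0.28 / √(0.80·0.66) = 0.39
  Scale D (disc): 0.12 / √(0.82·0.66) = 0.16
  Scale B (disc): 0.59 / √(0.74·0.66) = 0.84
  Scale E (disc): 0.40 / √(0.92·0.66) = 0.51
  Scale A (conv): 0.65 / √(0.66·0.66) = 0.98
Smallest convergent = 0.98. Discriminant values: 0.39, 0.16, 0.84, 0.51; count ≥ 0.98 → 0.

0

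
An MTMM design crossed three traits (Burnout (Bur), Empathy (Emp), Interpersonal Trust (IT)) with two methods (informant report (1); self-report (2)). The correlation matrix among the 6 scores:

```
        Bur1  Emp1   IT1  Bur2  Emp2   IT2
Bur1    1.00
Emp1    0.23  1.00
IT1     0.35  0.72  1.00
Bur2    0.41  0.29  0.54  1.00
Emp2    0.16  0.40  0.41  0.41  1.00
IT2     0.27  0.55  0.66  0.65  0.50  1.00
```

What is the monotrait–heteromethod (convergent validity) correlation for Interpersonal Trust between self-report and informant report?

0.66

Same trait (IT), different methods: r(IT2, IT1) = 0.66.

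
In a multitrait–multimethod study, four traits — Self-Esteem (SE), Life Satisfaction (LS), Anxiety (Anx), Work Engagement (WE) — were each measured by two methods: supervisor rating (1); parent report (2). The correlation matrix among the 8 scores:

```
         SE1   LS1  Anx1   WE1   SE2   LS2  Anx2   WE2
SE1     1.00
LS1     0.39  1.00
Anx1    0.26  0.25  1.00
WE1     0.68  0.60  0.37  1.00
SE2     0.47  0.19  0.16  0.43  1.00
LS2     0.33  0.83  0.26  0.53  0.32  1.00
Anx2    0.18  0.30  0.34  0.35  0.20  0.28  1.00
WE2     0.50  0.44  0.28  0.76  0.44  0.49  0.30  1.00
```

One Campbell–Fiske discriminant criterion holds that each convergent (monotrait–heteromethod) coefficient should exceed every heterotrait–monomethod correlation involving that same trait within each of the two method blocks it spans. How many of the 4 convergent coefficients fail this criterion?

Each convergent coefficient versus the relevant comparison correlations:
SE (methods 1·2): 0.47 vs {0.39, 0.32, 0.26, 0.20, 0.68, 0.44} → fail.
LS (methods 1·2): 0.83 vs {0.39, 0.32, 0.25, 0.28, 0.60, 0.49} → pass.
Anx (methods 1·2): 0.34 vs {0.26, 0.20, 0.25, 0.28, 0.37, 0.30} → fail.
WE (methods 1·2): 0.76 vs {0.68, 0.44, 0.60, 0.49, 0.37, 0.30} → pass.
2 of 4 fail.

2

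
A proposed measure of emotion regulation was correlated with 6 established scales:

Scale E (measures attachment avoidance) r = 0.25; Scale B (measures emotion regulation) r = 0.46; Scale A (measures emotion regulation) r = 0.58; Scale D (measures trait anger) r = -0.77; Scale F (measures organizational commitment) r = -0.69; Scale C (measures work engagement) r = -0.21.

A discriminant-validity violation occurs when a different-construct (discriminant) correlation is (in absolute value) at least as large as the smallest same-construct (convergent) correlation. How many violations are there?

2

Convergent (same construct = emotion regulation): Scale B, Scale A.
Smallest convergent = 0.46. Discriminant |r|: 0.25, 0.77, 0.69, 0.21; count ≥ 0.46 → 2.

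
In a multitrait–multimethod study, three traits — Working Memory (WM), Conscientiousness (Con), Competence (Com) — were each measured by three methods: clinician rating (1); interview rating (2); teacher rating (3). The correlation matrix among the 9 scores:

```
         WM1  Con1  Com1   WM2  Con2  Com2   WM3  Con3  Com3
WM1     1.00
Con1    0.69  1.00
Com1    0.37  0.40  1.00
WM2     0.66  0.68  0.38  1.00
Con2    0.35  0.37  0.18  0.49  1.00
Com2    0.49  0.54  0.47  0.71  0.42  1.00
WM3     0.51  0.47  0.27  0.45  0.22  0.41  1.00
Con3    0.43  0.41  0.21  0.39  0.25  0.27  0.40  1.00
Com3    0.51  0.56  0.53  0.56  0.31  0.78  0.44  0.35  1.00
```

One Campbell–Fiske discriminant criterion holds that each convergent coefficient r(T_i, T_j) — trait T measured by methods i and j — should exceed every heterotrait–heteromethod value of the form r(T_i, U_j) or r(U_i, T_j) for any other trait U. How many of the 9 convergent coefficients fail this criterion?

Checking each validity diagonal entry against its comparison values:
WM (methods 1·2): 0.66 vs {0.35, 0.68, 0.49, 0.38} → fail.
WM (methods 1·3): 0.51 vs {0.43, 0.47, 0.51, 0.27} → fail.
WM (methods 2·3): 0.45 vs {0.39, 0.22, 0.56, 0.41} → fail.
Con (methods 1·2): 0.37 vs {0.68, 0.35, 0.54, 0.18} → fail.
Con (methods 1·3): 0.41 vs {0.47, 0.43, 0.56, 0.21} → fail.
Con (methods 2·3): 0.25 vs {0.22, 0.39, 0.31, 0.27} → fail.
Com (methods 1·2): 0.47 vs {0.38, 0.49, 0.18, 0.54} → fail.
Com (methods 1·3): 0.53 vs {0.27, 0.51, 0.21, 0.56} → fail.
Com (methods 2·3): 0.78 vs {0.41, 0.56, 0.27, 0.31} → pass.
8 of 9 fail.

8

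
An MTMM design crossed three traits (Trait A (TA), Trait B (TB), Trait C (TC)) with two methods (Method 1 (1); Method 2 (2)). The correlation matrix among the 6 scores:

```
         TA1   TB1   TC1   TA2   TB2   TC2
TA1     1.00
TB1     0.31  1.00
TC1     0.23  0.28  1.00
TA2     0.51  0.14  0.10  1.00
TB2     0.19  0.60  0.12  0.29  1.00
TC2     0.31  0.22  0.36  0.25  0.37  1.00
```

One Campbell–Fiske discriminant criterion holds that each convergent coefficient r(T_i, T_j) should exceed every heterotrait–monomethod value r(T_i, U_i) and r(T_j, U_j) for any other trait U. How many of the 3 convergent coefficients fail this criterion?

1

Checking each validity diagonal entry against its comparison values:
TA (methods 1·2): 0.51 vs {0.31, 0.29, 0.23, 0.25} → pass.
TB (methods 1·2): 0.60 vs {0.31, 0.29, 0.28, 0.37} → pass.
TC (methods 1·2): 0.36 vs {0.23, 0.25, 0.28, 0.37} → fail.
1 of 3 fail.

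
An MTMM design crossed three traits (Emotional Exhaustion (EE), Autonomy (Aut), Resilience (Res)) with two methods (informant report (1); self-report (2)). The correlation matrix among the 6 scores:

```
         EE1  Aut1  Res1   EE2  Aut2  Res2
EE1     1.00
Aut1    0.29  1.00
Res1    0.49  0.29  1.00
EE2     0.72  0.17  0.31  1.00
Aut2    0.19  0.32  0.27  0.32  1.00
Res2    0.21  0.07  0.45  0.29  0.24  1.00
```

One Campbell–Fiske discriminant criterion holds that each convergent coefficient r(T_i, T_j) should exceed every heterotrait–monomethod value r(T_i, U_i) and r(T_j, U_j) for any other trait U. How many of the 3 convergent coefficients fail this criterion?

2

Checking each validity diagonal entry against its comparison values:
EE (methods 1·2): 0.72 vs {0.29, 0.32, 0.49, 0.29} → pass.
Aut (methods 1·2): 0.32 vs {0.29, 0.32, 0.29, 0.24} → fail.
Res (methods 1·2): 0.45 vs {0.49, 0.29, 0.29, 0.24} → fail.
2 of 3 fail.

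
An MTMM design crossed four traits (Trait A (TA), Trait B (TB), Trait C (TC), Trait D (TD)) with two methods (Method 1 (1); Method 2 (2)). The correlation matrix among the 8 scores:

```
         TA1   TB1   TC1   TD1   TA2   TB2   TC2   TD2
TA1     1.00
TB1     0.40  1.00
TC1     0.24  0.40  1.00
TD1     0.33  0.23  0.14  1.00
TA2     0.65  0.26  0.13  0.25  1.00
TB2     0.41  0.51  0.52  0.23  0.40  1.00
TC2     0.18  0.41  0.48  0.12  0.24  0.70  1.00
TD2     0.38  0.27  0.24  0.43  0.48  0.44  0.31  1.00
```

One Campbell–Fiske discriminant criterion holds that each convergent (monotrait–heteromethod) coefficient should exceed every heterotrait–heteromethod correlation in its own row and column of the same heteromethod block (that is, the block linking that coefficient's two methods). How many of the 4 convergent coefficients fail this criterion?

Checking each validity diagonal entry against its comparison values:
TA (methods 1·2): 0.65 vs {0.41, 0.26, 0.18, 0.13, 0.38, 0.25} → pass.
TB (methods 1·2): 0.51 vs {0.26, 0.41, 0.41, 0.52, 0.27, 0.23} → fail.
TC (methods 1·2): 0.48 vs {0.13, 0.18, 0.52, 0.41, 0.24, 0.12} → fail.
TD (methods 1·2): 0.43 vs {0.25, 0.38, 0.23, 0.27, 0.12, 0.24} → pass.
2 of 4 fail.

2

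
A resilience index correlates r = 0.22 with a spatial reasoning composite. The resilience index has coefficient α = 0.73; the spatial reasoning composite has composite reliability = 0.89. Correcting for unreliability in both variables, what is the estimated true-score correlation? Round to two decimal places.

r_true = r_obs / √(r_xx · r_yy) = 0.22 / √(0.73 × 0.89) = 0.22 / √0.6497 = 0.22 / 0.8060 ≈ 0.27.

0.27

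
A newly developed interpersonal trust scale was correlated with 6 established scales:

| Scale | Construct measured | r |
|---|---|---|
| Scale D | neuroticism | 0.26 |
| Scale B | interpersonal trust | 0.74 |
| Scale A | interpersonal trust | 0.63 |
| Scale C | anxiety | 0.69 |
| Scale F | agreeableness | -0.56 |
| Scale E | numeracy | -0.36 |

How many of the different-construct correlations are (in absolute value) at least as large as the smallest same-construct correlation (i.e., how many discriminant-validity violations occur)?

1

Convergent (same construct = interpersonal trust): Scale B, Scale A.
Smallest convergent = 0.63. Discriminant |r|: 0.26, 0.69, 0.56, 0.36; count ≥ 0.63 → 1.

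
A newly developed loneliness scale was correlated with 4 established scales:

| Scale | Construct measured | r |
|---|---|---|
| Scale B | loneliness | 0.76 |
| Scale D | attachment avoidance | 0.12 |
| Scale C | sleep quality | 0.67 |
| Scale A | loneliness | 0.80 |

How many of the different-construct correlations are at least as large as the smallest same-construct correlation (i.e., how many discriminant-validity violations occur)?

0

Convergent (same construct = loneliness): Scale B, Scale A.
Smallest convergent = 0.76. Discriminant values: 0.12, 0.67; count ≥ 0.76 → 0.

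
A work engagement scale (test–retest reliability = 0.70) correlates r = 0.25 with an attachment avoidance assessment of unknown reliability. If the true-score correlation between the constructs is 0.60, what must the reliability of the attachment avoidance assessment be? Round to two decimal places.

r_true = r_obs / √(r_xx · r_yy) ⇒ 0.60 = 0.25 / √(0.70 · r_yy).
√(0.70 · r_yy) = 0.25 / 0.60 = 0.4167; 0.70 · r_yy = 0.1736; r_yy = 0.1736 / 0.70 ≈ 0.25.

0.25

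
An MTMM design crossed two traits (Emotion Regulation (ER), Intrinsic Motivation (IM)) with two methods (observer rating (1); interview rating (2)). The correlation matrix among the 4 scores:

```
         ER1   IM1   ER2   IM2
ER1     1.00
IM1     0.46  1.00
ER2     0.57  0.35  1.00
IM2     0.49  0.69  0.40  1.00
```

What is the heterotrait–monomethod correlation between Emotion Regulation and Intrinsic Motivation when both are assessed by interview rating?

0.40

Different traits, same method: r(ER2, IM2) = 0.40.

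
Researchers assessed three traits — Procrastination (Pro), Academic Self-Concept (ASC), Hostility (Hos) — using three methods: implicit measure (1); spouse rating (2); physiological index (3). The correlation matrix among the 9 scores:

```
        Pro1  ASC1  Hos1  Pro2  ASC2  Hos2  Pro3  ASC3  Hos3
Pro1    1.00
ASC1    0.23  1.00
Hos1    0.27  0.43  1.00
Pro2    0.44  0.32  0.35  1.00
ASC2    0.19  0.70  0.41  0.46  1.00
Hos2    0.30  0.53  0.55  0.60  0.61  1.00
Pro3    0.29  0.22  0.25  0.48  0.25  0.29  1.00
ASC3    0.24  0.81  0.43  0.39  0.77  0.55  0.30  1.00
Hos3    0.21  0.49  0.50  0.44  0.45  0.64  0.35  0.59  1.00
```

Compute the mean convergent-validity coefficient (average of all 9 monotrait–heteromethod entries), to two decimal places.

0.58

Convergent values: 0.44, 0.29, 0.48, 0.70, 0.81, 0.77, 0.55, 0.50, 0.64; mean = 5.18/9 = 0.58.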